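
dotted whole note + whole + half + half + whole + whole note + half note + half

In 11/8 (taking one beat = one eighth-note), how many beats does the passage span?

One eighth-note beat = 2 sixteenth notes.
Working in sixteenth notes: dotted whole note = 24; whole = 16; half = 8; half = 8; whole = 16; whole note = 16; half note = 8; half = 8.
Total: 24 + 16 + 8 + 8 + 16 + 16 + 8 + 8 = 104.
104 ÷ 2 = 52 beats.

52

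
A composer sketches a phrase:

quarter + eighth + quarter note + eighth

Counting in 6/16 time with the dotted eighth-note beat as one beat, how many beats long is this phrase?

One dotted eighth-note beat = 3 sixteenth notes.
Working in sixteenth notes: quarter = 4; eighth = 2; quarter note = 4; eighth = 2.
Altogether 4 + 2 + 4 + 2 = 12.
12 ÷ 3 = 4 beats.

4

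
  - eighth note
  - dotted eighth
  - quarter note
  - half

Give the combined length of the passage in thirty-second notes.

34

In thirty-second notes: eighth note = 4; dotted eighth = 6; quarter note = 8; half = 16.
Adding: 4 + 6 + 8 + 16 = 34 thirty-second notes.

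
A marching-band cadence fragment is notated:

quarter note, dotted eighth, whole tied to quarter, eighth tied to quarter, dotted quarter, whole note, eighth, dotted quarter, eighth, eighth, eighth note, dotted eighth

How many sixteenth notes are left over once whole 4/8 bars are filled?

0

One bar of 4/8 = 8 sixteenth notes.
In sixteenth notes: quarter note = 4; dotted eighth = 3; whole tied to quarter (whole + quarter) = 20; eighth tied to quarter (eighth + quarter) = 6; dotted quarter = 6; whole note = 16; eighth = 2; dotted quarter = 6; eighth = 2; eighth = 2; eighth note = 2; dotted eighth = 3.
Altogether 4 + 3 + 20 + 6 + 6 + 16 + 2 + 6 + 2 + 2 + 2 + 3 = 72.
72 ÷ 8 = 9 complete bars with 0 sixteenth notes remaining.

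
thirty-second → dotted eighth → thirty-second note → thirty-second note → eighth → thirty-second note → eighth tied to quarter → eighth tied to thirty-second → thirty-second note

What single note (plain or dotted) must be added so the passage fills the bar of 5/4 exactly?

quarter note

The bar of 5/4 = 40 thirty-second notes.
In thirty-second notes: thirty-second = 1; dotted eighth = 6; thirty-second note = 1; thirty-second note = 1; eighth = 4; thirty-second note = 1; eighth tied to quarter (eighth + quarter) = 12; eighth tied to thirty-second (eighth + thirty-second) = 5; thirty-second note = 1.
Sum: 1 + 6 + 1 + 1 + 4 + 1 + 12 + 5 + 1 = 32.
Remaining: 40 − 32 = 8 thirty-second notes, which is a quarter note.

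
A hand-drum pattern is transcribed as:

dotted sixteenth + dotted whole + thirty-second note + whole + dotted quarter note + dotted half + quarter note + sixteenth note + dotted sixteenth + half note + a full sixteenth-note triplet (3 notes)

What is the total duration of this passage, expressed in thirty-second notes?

Working in thirty-second notes: dotted sixteenth = 3; dotted whole = 48; thirty-second note = 1; whole = 32; dotted quarter note = 12; dotted half = 24; quarter note = 8; sixteenth note = 2; dotted sixteenth = 3; half note = 16; a full sixteenth-note triplet (3 notes) (three triplet sixteenths span one eighth) = 4.
Total: 3 + 48 + 1 + 32 + 12 + 24 + 8 + 2 + 3 + 16 + 4 = 153 thirty-second notes.

153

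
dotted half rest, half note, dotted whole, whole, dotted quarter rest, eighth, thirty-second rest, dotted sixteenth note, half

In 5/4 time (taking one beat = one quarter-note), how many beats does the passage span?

One quarter-note beat = 8 thirty-second notes.
Working in thirty-second notes: dotted half rest = 24; half note = 16; dotted whole = 48; whole = 32; dotted quarter rest = 12; eighth = 4; thirty-second rest = 1; dotted sixteenth note = 3; half = 16.
Total: 24 + 16 + 48 + 32 + 12 + 4 + 1 + 3 + 16 = 156.
156 ÷ 8 = 19.5 beats.

19.5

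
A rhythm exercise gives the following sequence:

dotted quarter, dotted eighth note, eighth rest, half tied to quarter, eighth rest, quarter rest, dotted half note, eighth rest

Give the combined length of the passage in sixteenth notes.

43

Convert each value to sixteenth notes: dotted quarter = 6; dotted eighth note = 3; eighth rest = 2; half tied to quarter (half + quarter) = 12; eighth rest = 2; quarter rest = 4; dotted half note = 12; eighth rest = 2.
Altogether 6 + 3 + 2 + 12 + 2 + 4 + 12 + 2 = 43 sixteenth notes.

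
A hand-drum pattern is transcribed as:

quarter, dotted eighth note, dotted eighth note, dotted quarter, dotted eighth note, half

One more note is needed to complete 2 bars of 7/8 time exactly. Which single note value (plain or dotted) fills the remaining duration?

sixteenth note

2 bars of 7/8 = 28 sixteenth notes.
Express everything in sixteenth notes: quarter = 4; dotted eighth note = 3; dotted eighth note = 3; dotted quarter = 6; dotted eighth note = 3; half = 8.
Adding: 4 + 3 + 3 + 6 + 3 + 8 = 27.
Remaining: 28 − 27 = 1 sixteenth note, which is a sixteenth note.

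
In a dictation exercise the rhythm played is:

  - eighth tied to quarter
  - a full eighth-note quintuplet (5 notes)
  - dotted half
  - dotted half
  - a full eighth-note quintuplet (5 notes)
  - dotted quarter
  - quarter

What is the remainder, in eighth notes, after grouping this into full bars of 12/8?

4

One bar of 12/8 = 12 eighth notes.
Convert each value to eighth notes: eighth tied to quarter (eighth + quarter) = 3; a full eighth-note quintuplet (5 notes) (five quintuplet eighths span one half) = 4; dotted half = 6; dotted half = 6; a full eighth-note quintuplet (5 notes) (five quintuplet eighths span one half) = 4; dotted quarter = 3; quarter = 2.
Total: 3 + 4 + 6 + 6 + 4 + 3 + 2 = 28.
28 ÷ 12 = 2 complete bars with 4 eighth notes remaining.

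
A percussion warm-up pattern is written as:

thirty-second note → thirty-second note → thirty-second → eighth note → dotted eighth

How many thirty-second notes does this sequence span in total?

13

In thirty-second notes: thirty-second note = 1; thirty-second note = 1; thirty-second = 1; eighth note = 4; dotted eighth = 6.
Sum: 1 + 1 + 1 + 4 + 6 = 13 thirty-second notes.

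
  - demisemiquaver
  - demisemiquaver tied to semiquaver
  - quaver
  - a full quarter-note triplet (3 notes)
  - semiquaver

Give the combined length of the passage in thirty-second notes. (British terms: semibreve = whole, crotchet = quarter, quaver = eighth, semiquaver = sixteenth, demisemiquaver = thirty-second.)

In thirty-second notes: demisemiquaver = 1; demisemiquaver tied to semiquaver (demisemiquaver + semiquaver) = 3; quaver = 4; a full quarter-note triplet (3 notes) (three triplet quarters span one half) = 16; semiquaver = 2.
Altogether 1 + 3 + 4 + 16 + 2 = 26 thirty-second notes.

26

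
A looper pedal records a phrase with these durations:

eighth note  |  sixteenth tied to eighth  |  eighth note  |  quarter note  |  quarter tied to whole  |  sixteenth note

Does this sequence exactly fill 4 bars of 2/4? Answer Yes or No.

One bar of 2/4 = 8 sixteenth notes, so 4 bars = 32.
Each duration in sixteenth notes: eighth note = 2; sixteenth tied to eighth (sixteenth + eighth) = 3; eighth note = 2; quarter note = 4; quarter tied to whole (quarter + whole) = 20; sixteenth note = 1.
Altogether 2 + 3 + 2 + 4 + 20 + 1 = 32.
32 equals 32, so the answer is Yes.

Yes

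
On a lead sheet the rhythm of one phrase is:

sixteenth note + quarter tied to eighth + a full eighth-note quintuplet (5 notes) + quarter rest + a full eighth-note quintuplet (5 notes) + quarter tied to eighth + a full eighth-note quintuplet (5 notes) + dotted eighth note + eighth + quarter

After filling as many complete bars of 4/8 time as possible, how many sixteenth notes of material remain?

One bar of 4/8 = 8 sixteenth notes.
Working in sixteenth notes: sixteenth note = 1; quarter tied to eighth (quarter + eighth) = 6; a full eighth-note quintuplet (5 notes) (five quintuplet eighths span one half) = 8; quarter rest = 4; a full eighth-note quintuplet (5 notes) (five quintuplet eighths span one half) = 8; quarter tied to eighth (quarter + eighth) = 6; a full eighth-note quintuplet (5 notes) (five quintuplet eighths span one half) = 8; dotted eighth note = 3; eighth = 2; quarter = 4.
Sum: 1 + 6 + 8 + 4 + 8 + 6 + 8 + 3 + 2 + 4 = 50.
50 ÷ 8 = 6 complete bars with 2 sixteenth notes remaining.

2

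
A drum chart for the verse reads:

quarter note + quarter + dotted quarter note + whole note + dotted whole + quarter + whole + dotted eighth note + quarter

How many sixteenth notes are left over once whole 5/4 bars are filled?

1

One bar of 5/4 = 20 sixteenth notes.
Express everything in sixteenth notes: quarter note = 4; quarter = 4; dotted quarter note = 6; whole note = 16; dotted whole = 24; quarter = 4; whole = 16; dotted eighth note = 3; quarter = 4.
Total: 4 + 4 + 6 + 16 + 24 + 4 + 16 + 3 + 4 = 81.
81 ÷ 20 = 4 complete bars with 1 sixteenth note remaining.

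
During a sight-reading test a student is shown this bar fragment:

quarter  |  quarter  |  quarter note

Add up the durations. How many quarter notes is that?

In quarter notes: quarter = 1; quarter = 1; quarter note = 1.
Sum: 1 + 1 + 1 = 3 quarter notes.

3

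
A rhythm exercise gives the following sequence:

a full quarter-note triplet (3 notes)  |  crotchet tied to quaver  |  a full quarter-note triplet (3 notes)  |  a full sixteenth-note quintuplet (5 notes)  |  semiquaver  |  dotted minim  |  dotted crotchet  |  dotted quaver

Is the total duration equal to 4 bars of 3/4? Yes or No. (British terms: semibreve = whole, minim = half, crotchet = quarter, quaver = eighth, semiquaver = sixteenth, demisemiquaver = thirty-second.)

Yes

One bar of 3/4 = 12 sixteenth notes, so 4 bars = 48.
Working in sixteenth notes: a full quarter-note triplet (3 notes) (three triplet quarters span one half) = 8; crotchet tied to quaver (crotchet + quaver) = 6; a full quarter-note triplet (3 notes) (three triplet quarters span one half) = 8; a full sixteenth-note quintuplet (5 notes) (five quintuplet sixteenths span one quarter) = 4; semiquaver = 1; dotted minim = 12; dotted crotchet = 6; dotted quaver = 3.
Total: 8 + 6 + 8 + 4 + 1 + 12 + 6 + 3 = 48.
48 equals 48, so the answer is Yes.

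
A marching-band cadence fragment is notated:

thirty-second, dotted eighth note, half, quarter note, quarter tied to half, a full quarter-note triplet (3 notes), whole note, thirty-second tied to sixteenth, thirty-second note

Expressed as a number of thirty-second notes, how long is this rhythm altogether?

107

Working in thirty-second notes: thirty-second = 1; dotted eighth note = 6; half = 16; quarter note = 8; quarter tied to half (quarter + half) = 24; a full quarter-note triplet (3 notes) (three triplet quarters span one half) = 16; whole note = 32; thirty-second tied to sixteenth (thirty-second + sixteenth) = 3; thirty-second note = 1.
Total: 1 + 6 + 16 + 8 + 24 + 16 + 32 + 3 + 1 = 107 thirty-second notes.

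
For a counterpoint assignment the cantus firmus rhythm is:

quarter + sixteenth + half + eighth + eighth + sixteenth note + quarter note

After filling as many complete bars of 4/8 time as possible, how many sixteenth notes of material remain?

6

One bar of 4/8 = 8 sixteenth notes.
In sixteenth notes: quarter = 4; sixteenth = 1; half = 8; eighth = 2; eighth = 2; sixteenth note = 1; quarter note = 4.
Sum: 4 + 1 + 8 + 2 + 2 + 1 + 4 = 22.
22 ÷ 8 = 2 complete bars with 6 sixteenth notes remaining.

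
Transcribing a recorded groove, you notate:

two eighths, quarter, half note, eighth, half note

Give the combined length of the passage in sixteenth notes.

Working in sixteenth notes: eighth = 2; eighth = 2; quarter = 4; half note = 8; eighth = 2; half note = 8.
Total: 2 + 2 + 4 + 8 + 2 + 8 = 26 sixteenth notes.

26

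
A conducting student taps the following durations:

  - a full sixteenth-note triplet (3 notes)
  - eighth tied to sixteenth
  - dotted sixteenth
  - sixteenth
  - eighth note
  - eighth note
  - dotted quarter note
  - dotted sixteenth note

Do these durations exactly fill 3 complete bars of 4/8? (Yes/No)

No

One bar of 4/8 = 16 thirty-second notes, so 3 bars = 48.
Each duration in thirty-second notes: a full sixteenth-note triplet (3 notes) (three triplet sixteenths span one eighth) = 4; eighth tied to sixteenth (eighth + sixteenth) = 6; dotted sixteenth = 3; sixteenth = 2; eighth note = 4; eighth note = 4; dotted quarter note = 12; dotted sixteenth note = 3.
Total: 4 + 6 + 3 + 2 + 4 + 4 + 12 + 3 = 38.
38 falls short of 48, so the answer is No.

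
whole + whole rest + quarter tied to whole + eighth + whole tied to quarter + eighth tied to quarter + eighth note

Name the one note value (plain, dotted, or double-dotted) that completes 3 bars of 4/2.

3 bars of 4/2 = 48 eighth notes.
Convert each value to eighth notes: whole = 8; whole rest = 8; quarter tied to whole (quarter + whole) = 10; eighth = 1; whole tied to quarter (whole + quarter) = 10; eighth tied to quarter (eighth + quarter) = 3; eighth note = 1.
Total: 8 + 8 + 10 + 1 + 10 + 3 + 1 = 41.
Remaining: 48 − 41 = 7 eighth notes, which is a double-dotted half note.

double-dotted half note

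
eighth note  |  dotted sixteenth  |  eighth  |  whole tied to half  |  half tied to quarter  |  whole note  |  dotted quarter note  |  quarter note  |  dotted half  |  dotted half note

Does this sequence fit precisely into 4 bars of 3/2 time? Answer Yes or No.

No

One bar of 3/2 = 48 thirty-second notes, so 4 bars = 192.
Convert each value to thirty-second notes: eighth note = 4; dotted sixteenth = 3; eighth = 4; whole tied to half (whole + half) = 48; half tied to quarter (half + quarter) = 24; whole note = 32; dotted quarter note = 12; quarter note = 8; dotted half = 24; dotted half note = 24.
Adding: 4 + 3 + 4 + 48 + 24 + 32 + 12 + 8 + 24 + 24 = 183.
183 falls short of 192, so the answer is No.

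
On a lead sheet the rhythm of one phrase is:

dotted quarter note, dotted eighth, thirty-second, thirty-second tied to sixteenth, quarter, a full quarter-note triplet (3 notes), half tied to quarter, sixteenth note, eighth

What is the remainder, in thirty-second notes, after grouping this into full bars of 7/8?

One bar of 7/8 = 28 thirty-second notes.
In thirty-second notes: dotted quarter note = 12; dotted eighth = 6; thirty-second = 1; thirty-second tied to sixteenth (thirty-second + sixteenth) = 3; quarter = 8; a full quarter-note triplet (3 notes) (three triplet quarters span one half) = 16; half tied to quarter (half + quarter) = 24; sixteenth note = 2; eighth = 4.
Adding: 12 + 6 + 1 + 3 + 8 + 16 + 24 + 2 + 4 = 76.
76 ÷ 28 = 2 complete bars with 20 thirty-second notes remaining.

20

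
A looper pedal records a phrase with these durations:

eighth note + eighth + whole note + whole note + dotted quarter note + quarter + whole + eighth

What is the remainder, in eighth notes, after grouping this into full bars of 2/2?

One bar of 2/2 = 8 eighth notes.
Working in eighth notes: eighth note = 1; eighth = 1; whole note = 8; whole note = 8; dotted quarter note = 3; quarter = 2; whole = 8; eighth = 1.
Total: 1 + 1 + 8 + 8 + 3 + 2 + 8 + 1 = 32.
32 ÷ 8 = 4 complete bars with 0 eighth notes remaining.

0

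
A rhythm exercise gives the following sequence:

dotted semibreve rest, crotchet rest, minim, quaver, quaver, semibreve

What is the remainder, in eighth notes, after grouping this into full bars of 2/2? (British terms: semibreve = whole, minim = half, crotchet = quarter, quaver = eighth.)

One bar of 2/2 = 8 eighth notes.
Working in eighth notes: dotted semibreve rest = 12; crotchet rest = 2; minim = 4; quaver = 1; quaver = 1; semibreve = 8.
Altogether 12 + 2 + 4 + 1 + 1 + 8 = 28.
28 ÷ 8 = 3 complete bars with 4 eighth notes remaining.

4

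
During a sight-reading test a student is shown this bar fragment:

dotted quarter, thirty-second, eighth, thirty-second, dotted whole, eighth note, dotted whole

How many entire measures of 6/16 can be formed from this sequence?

One bar of 6/16 = 12 thirty-second notes.
Express everything in thirty-second notes: dotted quarter = 12; thirty-second = 1; eighth = 4; thirty-second = 1; dotted whole = 48; eighth note = 4; dotted whole = 48.
Altogether 12 + 1 + 4 + 1 + 48 + 4 + 48 = 118.
118 ÷ 12 = 9 complete bars with 10 left over.

9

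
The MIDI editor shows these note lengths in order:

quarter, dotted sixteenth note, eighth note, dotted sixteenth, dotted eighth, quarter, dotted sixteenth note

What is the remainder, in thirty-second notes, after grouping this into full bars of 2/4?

One bar of 2/4 = 16 thirty-second notes.
Each duration in thirty-second notes: quarter = 8; dotted sixteenth note = 3; eighth note = 4; dotted sixteenth = 3; dotted eighth = 6; quarter = 8; dotted sixteenth note = 3.
Adding: 8 + 3 + 4 + 3 + 6 + 8 + 3 = 35.
35 ÷ 16 = 2 complete bars with 3 thirty-second notes remaining.

3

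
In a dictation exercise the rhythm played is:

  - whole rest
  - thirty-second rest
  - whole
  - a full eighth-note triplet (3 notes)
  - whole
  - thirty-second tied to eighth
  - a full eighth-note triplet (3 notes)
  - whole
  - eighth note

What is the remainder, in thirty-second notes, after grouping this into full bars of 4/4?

One bar of 4/4 = 32 thirty-second notes.
Working in thirty-second notes: whole rest = 32; thirty-second rest = 1; whole = 32; a full eighth-note triplet (3 notes) (three triplet eighths span one quarter) = 8; whole = 32; thirty-second tied to eighth (thirty-second + eighth) = 5; a full eighth-note triplet (3 notes) (three triplet eighths span one quarter) = 8; whole = 32; eighth note = 4.
Sum: 32 + 1 + 32 + 8 + 32 + 5 + 8 + 32 + 4 = 154.
154 ÷ 32 = 4 complete bars with 26 thirty-second notes remaining.

26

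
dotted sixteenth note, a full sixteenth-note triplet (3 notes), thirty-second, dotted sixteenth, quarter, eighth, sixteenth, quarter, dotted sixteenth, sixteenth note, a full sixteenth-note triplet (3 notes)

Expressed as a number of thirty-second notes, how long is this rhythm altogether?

42

In thirty-second notes: dotted sixteenth note = 3; a full sixteenth-note triplet (3 notes) (three triplet sixteenths span one eighth) = 4; thirty-second = 1; dotted sixteenth = 3; quarter = 8; eighth = 4; sixteenth = 2; quarter = 8; dotted sixteenth = 3; sixteenth note = 2; a full sixteenth-note triplet (3 notes) (three triplet sixteenths span one eighth) = 4.
Altogether 3 + 4 + 1 + 3 + 8 + 4 + 2 + 8 + 3 + 2 + 4 = 42 thirty-second notes.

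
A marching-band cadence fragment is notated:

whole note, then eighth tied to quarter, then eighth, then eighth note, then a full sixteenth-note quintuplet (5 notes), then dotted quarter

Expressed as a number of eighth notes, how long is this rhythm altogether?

18

In eighth notes: whole note = 8; eighth tied to quarter (eighth + quarter) = 3; eighth = 1; eighth note = 1; a full sixteenth-note quintuplet (5 notes) (five quintuplet sixteenths span one quarter) = 2; dotted quarter = 3.
Adding: 8 + 3 + 1 + 1 + 2 + 3 = 18 eighth notes.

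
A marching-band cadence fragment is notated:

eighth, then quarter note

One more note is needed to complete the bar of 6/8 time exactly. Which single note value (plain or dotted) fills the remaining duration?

dotted quarter note

The bar of 6/8 = 6 eighth notes.
In eighth notes: eighth = 1; quarter note = 2.
Sum: 1 + 2 = 3.
Remaining: 6 − 3 = 3 eighth notes, which is a dotted quarter note.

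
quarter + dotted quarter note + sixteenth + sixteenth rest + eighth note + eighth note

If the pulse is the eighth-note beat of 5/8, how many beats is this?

One eighth-note beat = 2 sixteenth notes.
Convert each value to sixteenth notes: quarter = 4; dotted quarter note = 6; sixteenth = 1; sixteenth rest = 1; eighth note = 2; eighth note = 2.
Sum: 4 + 6 + 1 + 1 + 2 + 2 = 16.
16 ÷ 2 = 8 beats.

8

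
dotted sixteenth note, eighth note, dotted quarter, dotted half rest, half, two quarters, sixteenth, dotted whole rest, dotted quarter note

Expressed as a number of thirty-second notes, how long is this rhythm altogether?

Express everything in thirty-second notes: dotted sixteenth note = 3; eighth note = 4; dotted quarter = 12; dotted half rest = 24; half = 16; quarter = 8; quarter = 8; sixteenth = 2; dotted whole rest = 48; dotted quarter note = 12.
Total: 3 + 4 + 12 + 24 + 16 + 8 + 8 + 2 + 48 + 12 = 137 thirty-second notes.

137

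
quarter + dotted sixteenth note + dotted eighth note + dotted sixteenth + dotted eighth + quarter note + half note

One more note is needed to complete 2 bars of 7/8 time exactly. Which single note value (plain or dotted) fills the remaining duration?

2 bars of 7/8 = 56 thirty-second notes.
Express everything in thirty-second notes: quarter = 8; dotted sixteenth note = 3; dotted eighth note = 6; dotted sixteenth = 3; dotted eighth = 6; quarter note = 8; half note = 16.
Adding: 8 + 3 + 6 + 3 + 6 + 8 + 16 = 50.
Remaining: 56 − 50 = 6 thirty-second notes, which is a dotted eighth note.

dotted eighth note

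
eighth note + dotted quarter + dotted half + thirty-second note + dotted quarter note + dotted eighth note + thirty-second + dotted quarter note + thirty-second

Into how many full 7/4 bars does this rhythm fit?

One bar of 7/4 = 56 thirty-second notes.
Convert each value to thirty-second notes: eighth note = 4; dotted quarter = 12; dotted half = 24; thirty-second note = 1; dotted quarter note = 12; dotted eighth note = 6; thirty-second = 1; dotted quarter note = 12; thirty-second = 1.
Sum: 4 + 12 + 24 + 1 + 12 + 6 + 1 + 12 + 1 = 73.
73 ÷ 56 = 1 complete bar with 17 left over.

1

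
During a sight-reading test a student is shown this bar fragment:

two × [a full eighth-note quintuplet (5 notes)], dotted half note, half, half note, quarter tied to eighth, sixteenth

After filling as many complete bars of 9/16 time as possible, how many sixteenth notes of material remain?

One bar of 9/16 = 9 sixteenth notes.
Convert each value to sixteenth notes: a full eighth-note quintuplet (5 notes) (five quintuplet eighths span one half) = 8; a full eighth-note quintuplet (5 notes) (five quintuplet eighths span one half) = 8; dotted half note = 12; half = 8; half note = 8; quarter tied to eighth (quarter + eighth) = 6; sixteenth = 1.
Adding: 8 + 8 + 12 + 8 + 8 + 6 + 1 = 51.
51 ÷ 9 = 5 complete bars with 6 sixteenth notes remaining.

6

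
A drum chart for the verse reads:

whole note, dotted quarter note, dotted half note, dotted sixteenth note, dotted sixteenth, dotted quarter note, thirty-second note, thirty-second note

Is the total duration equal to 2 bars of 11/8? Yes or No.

Yes

One bar of 11/8 = 44 thirty-second notes, so 2 bars = 88.
Working in thirty-second notes: whole note = 32; dotted quarter note = 12; dotted half note = 24; dotted sixteenth note = 3; dotted sixteenth = 3; dotted quarter note = 12; thirty-second note = 1; thirty-second note = 1.
Sum: 32 + 12 + 24 + 3 + 3 + 12 + 1 + 1 = 88.
88 equals 88, so the answer is Yes.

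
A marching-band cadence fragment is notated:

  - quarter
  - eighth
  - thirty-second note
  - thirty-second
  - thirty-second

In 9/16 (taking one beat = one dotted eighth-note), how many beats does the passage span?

One dotted eighth-note beat = 6 thirty-second notes.
In thirty-second notes: quarter = 8; eighth = 4; thirty-second note = 1; thirty-second = 1; thirty-second = 1.
Altogether 8 + 4 + 1 + 1 + 1 = 15.
15 ÷ 6 = 2.5 beats.

2.5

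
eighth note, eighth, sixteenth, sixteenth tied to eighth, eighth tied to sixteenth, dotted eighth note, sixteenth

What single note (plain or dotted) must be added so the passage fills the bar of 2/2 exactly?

The bar of 2/2 = 16 sixteenth notes.
Working in sixteenth notes: eighth note = 2; eighth = 2; sixteenth = 1; sixteenth tied to eighth (sixteenth + eighth) = 3; eighth tied to sixteenth (eighth + sixteenth) = 3; dotted eighth note = 3; sixteenth = 1.
Adding: 2 + 2 + 1 + 3 + 3 + 3 + 1 = 15.
Remaining: 16 − 15 = 1 sixteenth note, which is a sixteenth note.

sixteenth note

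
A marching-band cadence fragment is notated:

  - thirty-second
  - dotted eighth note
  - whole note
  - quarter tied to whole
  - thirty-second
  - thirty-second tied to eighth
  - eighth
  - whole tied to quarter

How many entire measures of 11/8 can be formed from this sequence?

One bar of 11/8 = 44 thirty-second notes.
Working in thirty-second notes: thirty-second = 1; dotted eighth note = 6; whole note = 32; quarter tied to whole (quarter + whole) = 40; thirty-second = 1; thirty-second tied to eighth (thirty-second + eighth) = 5; eighth = 4; whole tied to quarter (whole + quarter) = 40.
Adding: 1 + 6 + 32 + 40 + 1 + 5 + 4 + 40 = 129.
129 ÷ 44 = 2 complete bars with 41 left over.

2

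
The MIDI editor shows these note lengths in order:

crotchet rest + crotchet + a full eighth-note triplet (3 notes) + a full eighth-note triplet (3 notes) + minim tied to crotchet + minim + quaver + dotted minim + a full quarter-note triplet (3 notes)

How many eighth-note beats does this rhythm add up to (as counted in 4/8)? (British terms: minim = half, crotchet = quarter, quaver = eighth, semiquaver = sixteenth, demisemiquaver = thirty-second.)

29

One eighth-note beat = 2 sixteenth notes.
Convert each value to sixteenth notes: crotchet rest = 4; crotchet = 4; a full eighth-note triplet (3 notes) (three triplet eighths span one quarter) = 4; a full eighth-note triplet (3 notes) (three triplet eighths span one quarter) = 4; minim tied to crotchet (minim + crotchet) = 12; minim = 8; quaver = 2; dotted minim = 12; a full quarter-note triplet (3 notes) (three triplet quarters span one half) = 8.
Altogether 4 + 4 + 4 + 4 + 12 + 8 + 2 + 12 + 8 = 58.
58 ÷ 2 = 29 beats.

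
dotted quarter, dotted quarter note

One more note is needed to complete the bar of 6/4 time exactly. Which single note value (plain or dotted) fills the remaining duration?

The bar of 6/4 = 12 eighth notes.
In eighth notes: dotted quarter = 3; dotted quarter note = 3.
Adding: 3 + 3 = 6.
Remaining: 12 − 6 = 6 eighth notes, which is a dotted half note.

dotted half note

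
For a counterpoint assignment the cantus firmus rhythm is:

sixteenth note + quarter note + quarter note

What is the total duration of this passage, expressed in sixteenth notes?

Convert each value to sixteenth notes: sixteenth note = 1; quarter note = 4; quarter note = 4.
Sum: 1 + 4 + 4 = 9 sixteenth notes.

9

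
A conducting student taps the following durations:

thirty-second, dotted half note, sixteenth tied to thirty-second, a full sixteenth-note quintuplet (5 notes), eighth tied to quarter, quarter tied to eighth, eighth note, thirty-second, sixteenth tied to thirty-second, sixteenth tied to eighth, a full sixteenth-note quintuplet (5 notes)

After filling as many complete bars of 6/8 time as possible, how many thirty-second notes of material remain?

10

One bar of 6/8 = 24 thirty-second notes.
Working in thirty-second notes: thirty-second = 1; dotted half note = 24; sixteenth tied to thirty-second (sixteenth + thirty-second) = 3; a full sixteenth-note quintuplet (5 notes) (five quintuplet sixteenths span one quarter) = 8; eighth tied to quarter (eighth + quarter) = 12; quarter tied to eighth (quarter + eighth) = 12; eighth note = 4; thirty-second = 1; sixteenth tied to thirty-second (sixteenth + thirty-second) = 3; sixteenth tied to eighth (sixteenth + eighth) = 6; a full sixteenth-note quintuplet (5 notes) (five quintuplet sixteenths span one quarter) = 8.
Sum: 1 + 24 + 3 + 8 + 12 + 12 + 4 + 1 + 3 + 6 + 8 = 82.
82 ÷ 24 = 3 complete bars with 10 thirty-second notes remaining.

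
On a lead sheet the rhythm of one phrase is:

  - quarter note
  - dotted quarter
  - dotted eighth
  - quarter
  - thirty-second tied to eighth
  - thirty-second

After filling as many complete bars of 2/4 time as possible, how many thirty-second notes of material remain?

8

One bar of 2/4 = 16 thirty-second notes.
In thirty-second notes: quarter note = 8; dotted quarter = 12; dotted eighth = 6; quarter = 8; thirty-second tied to eighth (thirty-second + eighth) = 5; thirty-second = 1.
Sum: 8 + 12 + 6 + 8 + 5 + 1 = 40.
40 ÷ 16 = 2 complete bars with 8 thirty-second notes remaining.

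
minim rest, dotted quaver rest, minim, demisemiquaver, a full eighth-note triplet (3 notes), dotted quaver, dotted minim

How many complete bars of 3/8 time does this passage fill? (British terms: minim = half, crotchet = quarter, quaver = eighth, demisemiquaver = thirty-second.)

6

One bar of 3/8 = 12 thirty-second notes.
Convert each value to thirty-second notes: minim rest = 16; dotted quaver rest = 6; minim = 16; demisemiquaver = 1; a full eighth-note triplet (3 notes) (three triplet eighths span one quarter) = 8; dotted quaver = 6; dotted minim = 24.
Sum: 16 + 6 + 16 + 1 + 8 + 6 + 24 = 77.
77 ÷ 12 = 6 complete bars with 5 left over.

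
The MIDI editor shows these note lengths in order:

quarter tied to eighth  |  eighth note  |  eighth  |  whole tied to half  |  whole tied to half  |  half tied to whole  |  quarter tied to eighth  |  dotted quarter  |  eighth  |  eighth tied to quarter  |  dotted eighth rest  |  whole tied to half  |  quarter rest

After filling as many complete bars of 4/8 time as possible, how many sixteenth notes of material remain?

5

One bar of 4/8 = 8 sixteenth notes.
Working in sixteenth notes: quarter tied to eighth (quarter + eighth) = 6; eighth note = 2; eighth = 2; whole tied to half (whole + half) = 24; whole tied to half (whole + half) = 24; half tied to whole (half + whole) = 24; quarter tied to eighth (quarter + eighth) = 6; dotted quarter = 6; eighth = 2; eighth tied to quarter (eighth + quarter) = 6; dotted eighth rest = 3; whole tied to half (whole + half) = 24; quarter rest = 4.
Altogether 6 + 2 + 2 + 24 + 24 + 24 + 6 + 6 + 2 + 6 + 3 + 24 + 4 = 133.
133 ÷ 8 = 16 complete bars with 5 sixteenth notes remaining.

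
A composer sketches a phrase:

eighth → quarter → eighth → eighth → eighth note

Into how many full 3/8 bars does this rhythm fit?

2

One bar of 3/8 = 3 eighth notes.
Convert each value to eighth notes: eighth = 1; quarter = 2; eighth = 1; eighth = 1; eighth note = 1.
Sum: 1 + 2 + 1 + 1 + 1 = 6.
6 ÷ 3 = 2 complete bars with 0 left over.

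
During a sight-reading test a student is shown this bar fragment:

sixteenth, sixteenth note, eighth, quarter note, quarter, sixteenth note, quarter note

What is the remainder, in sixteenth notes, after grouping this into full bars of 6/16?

One bar of 6/16 = 6 sixteenth notes.
Convert each value to sixteenth notes: sixteenth = 1; sixteenth note = 1; eighth = 2; quarter note = 4; quarter = 4; sixteenth note = 1; quarter note = 4.
Sum: 1 + 1 + 2 + 4 + 4 + 1 + 4 = 17.
17 ÷ 6 = 2 complete bars with 5 sixteenth notes remaining.

5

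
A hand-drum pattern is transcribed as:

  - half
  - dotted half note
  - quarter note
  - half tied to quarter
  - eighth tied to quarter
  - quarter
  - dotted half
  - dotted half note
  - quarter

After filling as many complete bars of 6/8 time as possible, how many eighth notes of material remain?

1

One bar of 6/8 = 6 eighth notes.
Express everything in eighth notes: half = 4; dotted half note = 6; quarter note = 2; half tied to quarter (half + quarter) = 6; eighth tied to quarter (eighth + quarter) = 3; quarter = 2; dotted half = 6; dotted half note = 6; quarter = 2.
Adding: 4 + 6 + 2 + 6 + 3 + 2 + 6 + 6 + 2 = 37.
37 ÷ 6 = 6 complete bars with 1 eighth note remaining.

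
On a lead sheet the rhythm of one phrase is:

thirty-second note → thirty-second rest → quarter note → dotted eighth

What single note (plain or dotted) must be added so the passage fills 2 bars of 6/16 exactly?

quarter note

2 bars of 6/16 = 24 thirty-second notes.
Convert each value to thirty-second notes: thirty-second note = 1; thirty-second rest = 1; quarter note = 8; dotted eighth = 6.
Sum: 1 + 1 + 8 + 6 = 16.
Remaining: 24 − 16 = 8 thirty-second notes, which is a quarter note.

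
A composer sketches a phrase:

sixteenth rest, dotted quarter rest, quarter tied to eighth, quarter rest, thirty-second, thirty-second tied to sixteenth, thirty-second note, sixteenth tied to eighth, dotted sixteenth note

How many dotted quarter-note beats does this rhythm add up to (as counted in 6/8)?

4

One dotted quarter-note beat = 12 thirty-second notes.
Working in thirty-second notes: sixteenth rest = 2; dotted quarter rest = 12; quarter tied to eighth (quarter + eighth) = 12; quarter rest = 8; thirty-second = 1; thirty-second tied to sixteenth (thirty-second + sixteenth) = 3; thirty-second note = 1; sixteenth tied to eighth (sixteenth + eighth) = 6; dotted sixteenth note = 3.
Total: 2 + 12 + 12 + 8 + 1 + 3 + 1 + 6 + 3 = 48.
48 ÷ 12 = 4 beats.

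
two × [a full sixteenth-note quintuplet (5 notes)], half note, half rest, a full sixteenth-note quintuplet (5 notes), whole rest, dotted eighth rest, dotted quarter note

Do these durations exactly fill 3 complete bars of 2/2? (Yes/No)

No

One bar of 2/2 = 16 sixteenth notes, so 3 bars = 48.
Each duration in sixteenth notes: a full sixteenth-note quintuplet (5 notes) (five quintuplet sixteenths span one quarter) = 4; a full sixteenth-note quintuplet (5 notes) (five quintuplet sixteenths span one quarter) = 4; half note = 8; half rest = 8; a full sixteenth-note quintuplet (5 notes) (five quintuplet sixteenths span one quarter) = 4; whole rest = 16; dotted eighth rest = 3; dotted quarter note = 6.
Sum: 4 + 4 + 8 + 8 + 4 + 16 + 3 + 6 = 53.
53 exceeds 48, so the answer is No.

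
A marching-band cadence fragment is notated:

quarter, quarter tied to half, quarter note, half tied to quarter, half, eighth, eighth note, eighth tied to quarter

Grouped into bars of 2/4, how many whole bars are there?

6

One bar of 2/4 = 4 eighth notes.
Each duration in eighth notes: quarter = 2; quarter tied to half (quarter + half) = 6; quarter note = 2; half tied to quarter (half + quarter) = 6; half = 4; eighth = 1; eighth note = 1; eighth tied to quarter (eighth + quarter) = 3.
Total: 2 + 6 + 2 + 6 + 4 + 1 + 1 + 3 = 25.
25 ÷ 4 = 6 complete bars with 1 left over.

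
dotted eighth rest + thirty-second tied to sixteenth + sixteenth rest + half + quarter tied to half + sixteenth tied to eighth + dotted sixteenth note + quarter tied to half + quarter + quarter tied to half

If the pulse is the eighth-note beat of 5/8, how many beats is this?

29

One eighth-note beat = 4 thirty-second notes.
Convert each value to thirty-second notes: dotted eighth rest = 6; thirty-second tied to sixteenth (thirty-second + sixteenth) = 3; sixteenth rest = 2; half = 16; quarter tied to half (quarter + half) = 24; sixteenth tied to eighth (sixteenth + eighth) = 6; dotted sixteenth note = 3; quarter tied to half (quarter + half) = 24; quarter = 8; quarter tied to half (quarter + half) = 24.
Adding: 6 + 3 + 2 + 16 + 24 + 6 + 3 + 24 + 8 + 24 = 116.
116 ÷ 4 = 29 beats.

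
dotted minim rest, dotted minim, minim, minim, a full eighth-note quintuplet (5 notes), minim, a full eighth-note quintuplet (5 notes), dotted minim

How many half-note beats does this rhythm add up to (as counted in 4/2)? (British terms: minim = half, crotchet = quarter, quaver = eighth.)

One half-note beat = 2 quarter notes.
Convert each value to quarter notes: dotted minim rest = 3; dotted minim = 3; minim = 2; minim = 2; a full eighth-note quintuplet (5 notes) (five quintuplet eighths span one half) = 2; minim = 2; a full eighth-note quintuplet (5 notes) (five quintuplet eighths span one half) = 2; dotted minim = 3.
Total: 3 + 3 + 2 + 2 + 2 + 2 + 2 + 3 = 19.
19 ÷ 2 = 9.5 beats.

9.5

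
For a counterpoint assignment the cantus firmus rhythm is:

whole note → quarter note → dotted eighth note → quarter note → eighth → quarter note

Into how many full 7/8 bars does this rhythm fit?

2

One bar of 7/8 = 14 sixteenth notes.
Each duration in sixteenth notes: whole note = 16; quarter note = 4; dotted eighth note = 3; quarter note = 4; eighth = 2; quarter note = 4.
Adding: 16 + 4 + 3 + 4 + 2 + 4 = 33.
33 ÷ 14 = 2 complete bars with 5 left over.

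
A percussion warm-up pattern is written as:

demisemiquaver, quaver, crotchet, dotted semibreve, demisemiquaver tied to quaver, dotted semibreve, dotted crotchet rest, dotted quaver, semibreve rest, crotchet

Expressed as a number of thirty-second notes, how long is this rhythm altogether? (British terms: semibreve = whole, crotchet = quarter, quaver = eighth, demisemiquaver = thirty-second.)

172

Each duration in thirty-second notes: demisemiquaver = 1; quaver = 4; crotchet = 8; dotted semibreve = 48; demisemiquaver tied to quaver (demisemiquaver + quaver) = 5; dotted semibreve = 48; dotted crotchet rest = 12; dotted quaver = 6; semibreve rest = 32; crotchet = 8.
Adding: 1 + 4 + 8 + 48 + 5 + 48 + 12 + 6 + 32 + 8 = 172 thirty-second notes.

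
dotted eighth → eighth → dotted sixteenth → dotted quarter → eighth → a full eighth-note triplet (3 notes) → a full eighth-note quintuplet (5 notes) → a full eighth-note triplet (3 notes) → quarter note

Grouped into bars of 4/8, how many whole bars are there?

One bar of 4/8 = 16 thirty-second notes.
Convert each value to thirty-second notes: dotted eighth = 6; eighth = 4; dotted sixteenth = 3; dotted quarter = 12; eighth = 4; a full eighth-note triplet (3 notes) (three triplet eighths span one quarter) = 8; a full eighth-note quintuplet (5 notes) (five quintuplet eighths span one half) = 16; a full eighth-note triplet (3 notes) (three triplet eighths span one quarter) = 8; quarter note = 8.
Total: 6 + 4 + 3 + 12 + 4 + 8 + 16 + 8 + 8 = 69.
69 ÷ 16 = 4 complete bars with 5 left over.

4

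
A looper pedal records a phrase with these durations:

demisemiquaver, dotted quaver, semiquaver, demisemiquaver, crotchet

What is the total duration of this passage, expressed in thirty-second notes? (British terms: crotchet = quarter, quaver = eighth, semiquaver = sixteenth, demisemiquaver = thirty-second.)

Working in thirty-second notes: demisemiquaver = 1; dotted quaver = 6; semiquaver = 2; demisemiquaver = 1; crotchet = 8.
Sum: 1 + 6 + 2 + 1 + 8 = 18 thirty-second notes.

18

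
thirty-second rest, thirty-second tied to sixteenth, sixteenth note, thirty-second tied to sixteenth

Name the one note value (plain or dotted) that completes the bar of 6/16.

dotted sixteenth note

The bar of 6/16 = 12 thirty-second notes.
Each duration in thirty-second notes: thirty-second rest = 1; thirty-second tied to sixteenth (thirty-second + sixteenth) = 3; sixteenth note = 2; thirty-second tied to sixteenth (thirty-second + sixteenth) = 3.
Sum: 1 + 3 + 2 + 3 = 9.
Remaining: 12 − 9 = 3 thirty-second notes, which is a dotted sixteenth note.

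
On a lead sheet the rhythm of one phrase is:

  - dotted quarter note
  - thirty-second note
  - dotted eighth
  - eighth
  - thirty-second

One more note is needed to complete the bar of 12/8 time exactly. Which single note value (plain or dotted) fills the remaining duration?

The bar of 12/8 = 48 thirty-second notes.
Working in thirty-second notes: dotted quarter note = 12; thirty-second note = 1; dotted eighth = 6; eighth = 4; thirty-second = 1.
Total: 12 + 1 + 6 + 4 + 1 = 24.
Remaining: 48 − 24 = 24 thirty-second notes, which is a dotted half note.

dotted half note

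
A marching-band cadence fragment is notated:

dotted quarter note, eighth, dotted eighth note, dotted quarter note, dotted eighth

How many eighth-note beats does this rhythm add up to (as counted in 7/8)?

10

One eighth-note beat = 2 sixteenth notes.
Express everything in sixteenth notes: dotted quarter note = 6; eighth = 2; dotted eighth note = 3; dotted quarter note = 6; dotted eighth = 3.
Adding: 6 + 2 + 3 + 6 + 3 = 20.
20 ÷ 2 = 10 beats.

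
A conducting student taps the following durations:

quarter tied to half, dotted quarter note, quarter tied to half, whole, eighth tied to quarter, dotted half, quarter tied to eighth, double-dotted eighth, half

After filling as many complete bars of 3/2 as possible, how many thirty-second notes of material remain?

One bar of 3/2 = 48 thirty-second notes.
Express everything in thirty-second notes: quarter tied to half (quarter + half) = 24; dotted quarter note = 12; quarter tied to half (quarter + half) = 24; whole = 32; eighth tied to quarter (eighth + quarter) = 12; dotted half = 24; quarter tied to eighth (quarter + eighth) = 12; double-dotted eighth = 7; half = 16.
Adding: 24 + 12 + 24 + 32 + 12 + 24 + 12 + 7 + 16 = 163.
163 ÷ 48 = 3 complete bars with 19 thirty-second notes remaining.

19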